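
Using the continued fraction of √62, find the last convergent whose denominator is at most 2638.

√62 = [7; 1, 6, 1, 14, …] (period length 4).
Convergents:
  p_0/q_0 = 7/1
  p_1/q_1 = 8/1
  p_2/q_2 = 55/7
  p_3/q_3 = 63/8
  p_4/q_4 = 937/119
  p_5/q_5 = 1000/127
  p_6/q_6 = 6937/881
  p_7/q_7 = 7937/1008
  p_8/q_8 = 118055/14993
q_7 = 1008 ≤ 2638 < 14993 = q_8, so the answer is 7937/1008.

7937/1008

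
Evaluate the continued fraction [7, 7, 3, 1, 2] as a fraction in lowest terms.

571/80

Fold from the inside: start with 2/1.
  1 + 1/2 = 3/2
  3 + 2/3 = 11/3
  7 + 3/11 = 80/11
  7 + 11/80 = 571/80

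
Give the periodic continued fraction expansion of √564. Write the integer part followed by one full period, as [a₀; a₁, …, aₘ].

a₀ = ⌊√564⌋ = 23.

[23; 1, 2, 1, 46]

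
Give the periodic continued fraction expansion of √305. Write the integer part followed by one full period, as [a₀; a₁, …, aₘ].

a₀ = ⌊√305⌋ = 17.
With m₀=0, d₀=1 and mₖ₊₁ = dₖaₖ − mₖ, dₖ₊₁ = (n − mₖ₊₁²)/dₖ, aₖ₊₁ = ⌊(a₀+mₖ₊₁)/dₖ₊₁⌋:
  k=1: m=17, d=16, a=2
  k=2: m=15, d=5, a=6
  k=3: m=15, d=16, a=2
  k=4: m=17, d=1, a=34
d=1 and a=2a₀=34 at k=4, so the next step gives (m, d) = (17, 16) again — its k=1 value — and the period has length 4.

[17; 2, 6, 2, 34]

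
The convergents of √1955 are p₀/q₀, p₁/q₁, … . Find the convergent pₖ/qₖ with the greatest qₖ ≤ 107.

2874/65

√1955 = [44; 4, 1, 1, 1, 4, 88, …] (period length 6).
Convergents:
  p_0/q_0 = 44/1
  p_1/q_1 = 177/4
  p_2/q_2 = 221/5
  p_3/q_3 = 398/9
  p_4/q_4 = 619/14
  p_5/q_5 = 2874/65
  p_6/q_6 = 253531/5734
q_5 = 65 ≤ 107 < 5734 = q_6, so the answer is 2874/65.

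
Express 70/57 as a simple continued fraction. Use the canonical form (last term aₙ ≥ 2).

[1; 4, 2, 1, 1, 2]

70 = 1·57 + 13
57 = 4·13 + 5
13 = 2·5 + 3
5 = 1·3 + 2
3 = 1·2 + 1
2 = 2·1 + 0  (stop)
So 70/57 = [1; 4, 2, 1, 1, 2].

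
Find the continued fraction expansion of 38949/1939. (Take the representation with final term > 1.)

[20; 11, 2, 8, 1, 8]

38949 = 20·1939 + 169
1939 = 11·169 + 80
169 = 2·80 + 9
80 = 8·9 + 8
9 = 1·8 + 1
8 = 8·1 + 0  (stop)
So 38949/1939 = [20; 11, 2, 8, 1, 8].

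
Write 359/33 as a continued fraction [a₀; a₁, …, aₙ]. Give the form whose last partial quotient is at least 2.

359 = 10·33 + 29
33 = 1·29 + 4
29 = 7·4 + 1
4 = 4·1 + 0  (stop)
So 359/33 = [10; 1, 7, 4].

[10; 1, 7, 4]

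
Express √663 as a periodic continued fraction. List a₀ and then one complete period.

a₀ = ⌊√663⌋ = 25.
With m₀=0, d₀=1 and mₖ₊₁ = dₖaₖ − mₖ, dₖ₊₁ = (n − mₖ₊₁²)/dₖ, aₖ₊₁ = ⌊(a₀+mₖ₊₁)/dₖ₊₁⌋:
  k=1: m=25, d=38, a=1
  k=2: m=13, d=13, a=2
  k=3: m=13, d=38, a=1
  k=4: m=25, d=1, a=50
d=1 and a=2a₀=50 at k=4, so the next step gives (m, d) = (25, 38) again — its k=1 value — and the period has length 4.

[25; 1, 2, 1, 50]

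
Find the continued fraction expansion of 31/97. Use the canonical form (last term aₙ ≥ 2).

[0; 3, 7, 1, 3]

31 = 0*97 + 31
97 = 3*31 + 4
31 = 7*4 + 3
4 = 1*3 + 1
3 = 3*1 + 0  (stop)
So 31/97 = [0; 3, 7, 1, 3].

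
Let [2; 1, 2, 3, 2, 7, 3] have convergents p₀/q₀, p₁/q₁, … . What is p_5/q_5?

461/171

Using pₖ = aₖpₖ₋₁ + pₖ₋₂, qₖ = aₖqₖ₋₁ + qₖ₋₂ (with p₋₁=1, p₋₂=0, q₋₁=0, q₋₂=1):
  k=0: a=2, p=2, q=1
  k=1: a=1, p=3, q=1
  k=2: a=2, p=8, q=3
  k=3: a=3, p=27, q=10
  k=4: a=2, p=62, q=23
  k=5: a=7, p=461, q=171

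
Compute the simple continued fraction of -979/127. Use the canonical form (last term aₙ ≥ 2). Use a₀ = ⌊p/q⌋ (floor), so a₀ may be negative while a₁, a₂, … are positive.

-979 = -8·127 + 37
127 = 3·37 + 16
37 = 2·16 + 5
16 = 3·5 + 1
5 = 5·1 + 0  (stop)
So -979/127 = [-8; 3, 2, 3, 5].

[-8; 3, 2, 3, 5]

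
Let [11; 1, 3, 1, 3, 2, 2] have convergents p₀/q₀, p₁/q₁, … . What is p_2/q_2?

47/4

Using pₖ = aₖpₖ₋₁ + pₖ₋₂, qₖ = aₖqₖ₋₁ + qₖ₋₂ (with p₋₁=1, p₋₂=0, q₋₁=0, q₋₂=1):
  k=0: a=11, p=11, q=1
  k=1: a=1, p=12, q=1
  k=2: a=3, p=47, q=4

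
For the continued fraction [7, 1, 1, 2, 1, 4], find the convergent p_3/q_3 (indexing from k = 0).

38/5

Using pₖ = aₖpₖ₋₁ + pₖ₋₂, qₖ = aₖqₖ₋₁ + qₖ₋₂ (with p₋₁=1, p₋₂=0, q₋₁=0, q₋₂=1):
  k=0: a=7, p=7, q=1
  k=1: a=1, p=8, q=1
  k=2: a=1, p=15, q=2
  k=3: a=2, p=38, q=5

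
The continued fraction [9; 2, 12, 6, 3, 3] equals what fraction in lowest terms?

15121/1595

Using pₖ = aₖpₖ₋₁ + pₖ₋₂ and qₖ = aₖqₖ₋₁ + qₖ₋₂:
  k=0: a=9, p=9, q=1
  k=1: a=2, p=19, q=2
  k=2: a=12, p=237, q=25
  k=3: a=6, p=1441, q=152
  k=4: a=3, p=4560, q=481
  k=5: a=3, p=15121, q=1595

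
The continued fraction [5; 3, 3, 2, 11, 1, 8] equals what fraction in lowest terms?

Fold from the inside: start with 8/1.
  1 + 1/8 = 9/8
  11 + 8/9 = 107/9
  2 + 9/107 = 223/107
  3 + 107/223 = 776/223
  3 + 223/776 = 2551/776
  5 + 776/2551 = 13531/2551

13531/2551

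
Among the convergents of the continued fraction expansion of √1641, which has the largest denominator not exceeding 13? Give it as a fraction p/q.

√1641 = [40; 1, 1, 26, 1, 1, 80, …] (period length 6).
Convergents:
  p_0/q_0 = 40/1
  p_1/q_1 = 41/1
  p_2/q_2 = 81/2
  p_3/q_3 = 2147/53
q_2 = 2 ≤ 13 < 53 = q_3, so the answer is 81/2.

81/2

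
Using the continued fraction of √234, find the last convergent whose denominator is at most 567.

5201/340

√234 = [15; 3, 2, 1, 2, 1, 2, 3, 30, …] (period length 8).
Convergents:
  p_0/q_0 = 15/1
  p_1/q_1 = 46/3
  p_2/q_2 = 107/7
  p_3/q_3 = 153/10
  p_4/q_4 = 413/27
  p_5/q_5 = 566/37
  p_6/q_6 = 1545/101
  p_7/q_7 = 5201/340
  p_8/q_8 = 157575/10301
q_7 = 340 ≤ 567 < 10301 = q_8, so the answer is 5201/340.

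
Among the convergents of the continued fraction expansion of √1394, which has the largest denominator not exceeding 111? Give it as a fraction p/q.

√1394 = [37; 2, 1, 36, 1, 2, 74, …] (period length 6).
Convergents:
  p_0/q_0 = 37/1
  p_1/q_1 = 75/2
  p_2/q_2 = 112/3
  p_3/q_3 = 4107/110
  p_4/q_4 = 4219/113
q_3 = 110 ≤ 111 < 113 = q_4, so the answer is 4107/110.

4107/110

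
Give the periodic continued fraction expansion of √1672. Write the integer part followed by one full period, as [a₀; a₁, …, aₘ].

a₀ = ⌊√1672⌋ = 40.
With m₀=0, d₀=1 and mₖ₊₁ = dₖaₖ − mₖ, dₖ₊₁ = (n − mₖ₊₁²)/dₖ, aₖ₊₁ = ⌊(a₀+mₖ₊₁)/dₖ₊₁⌋:
  k=1: m=40, d=72, a=1
  k=2: m=32, d=9, a=8
  k=3: m=40, d=8, a=10
  k=4: m=40, d=9, a=8
  k=5: m=32, d=72, a=1
  k=6: m=40, d=1, a=80
d=1 and a=2a₀=80 at k=6, so the next step gives (m, d) = (40, 72) again — its k=1 value — and the period has length 6.

[40; 1, 8, 10, 8, 1, 80]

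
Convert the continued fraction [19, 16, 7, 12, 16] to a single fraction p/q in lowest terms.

420602/22065

Fold from the inside: start with 16/1.
  12 + 1/16 = 193/16
  7 + 16/193 = 1367/193
  16 + 193/1367 = 22065/1367
  19 + 1367/22065 = 420602/22065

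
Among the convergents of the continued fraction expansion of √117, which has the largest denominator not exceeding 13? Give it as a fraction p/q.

119/11

√117 = [10; 1, 4, 2, 4, 1, 20, …] (period length 6).
Convergents:
  p_0/q_0 = 10/1
  p_1/q_1 = 11/1
  p_2/q_2 = 54/5
  p_3/q_3 = 119/11
  p_4/q_4 = 530/49
q_3 = 11 ≤ 13 < 49 = q_4, so the answer is 119/11.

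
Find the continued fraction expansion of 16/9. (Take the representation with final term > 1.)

16 = 1·9 + 7
9 = 1·7 + 2
7 = 3·2 + 1
2 = 2·1 + 0  (stop)
So 16/9 = [1; 1, 3, 2].

[1; 1, 3, 2]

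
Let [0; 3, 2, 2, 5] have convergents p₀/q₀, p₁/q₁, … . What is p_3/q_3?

5/17

Using pₖ = aₖpₖ₋₁ + pₖ₋₂, qₖ = aₖqₖ₋₁ + qₖ₋₂ (with p₋₁=1, p₋₂=0, q₋₁=0, q₋₂=1):
  k=0: a=0, p=0, q=1
  k=1: a=3, p=1, q=3
  k=2: a=2, p=2, q=7
  k=3: a=2, p=5, q=17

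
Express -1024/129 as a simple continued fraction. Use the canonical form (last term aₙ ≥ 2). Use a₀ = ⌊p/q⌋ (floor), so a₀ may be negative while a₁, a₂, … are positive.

-1024 = -8×129 + 8
129 = 16×8 + 1
8 = 8×1 + 0  (stop)
So -1024/129 = [-8; 16, 8].

[-8; 16, 8]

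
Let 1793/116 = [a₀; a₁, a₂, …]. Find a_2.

5

1793 = 15·116 + 53   →  a_0 = 15
116 = 2·53 + 10   →  a_1 = 2
53 = 5·10 + 3   →  a_2 = 5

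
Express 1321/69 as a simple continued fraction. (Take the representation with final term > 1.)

[19; 6, 1, 9]

1321 = 19×69 + 10
69 = 6×10 + 9
10 = 1×9 + 1
9 = 9×1 + 0  (stop)
So 1321/69 = [19; 6, 1, 9].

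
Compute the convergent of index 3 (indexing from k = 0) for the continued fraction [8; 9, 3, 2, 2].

Using pₖ = aₖpₖ₋₁ + pₖ₋₂, qₖ = aₖqₖ₋₁ + qₖ₋₂ (with p₋₁=1, p₋₂=0, q₋₁=0, q₋₂=1):
  k=0: a=8, p=8, q=1
  k=1: a=9, p=73, q=9
  k=2: a=3, p=227, q=28
  k=3: a=2, p=527, q=65

527/65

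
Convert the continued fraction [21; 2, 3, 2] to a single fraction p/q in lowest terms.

343/16

Using pₖ = aₖpₖ₋₁ + pₖ₋₂ and qₖ = aₖqₖ₋₁ + qₖ₋₂:
  k=0: a=21, p=21, q=1
  k=1: a=2, p=43, q=2
  k=2: a=3, p=150, q=7
  k=3: a=2, p=343, q=16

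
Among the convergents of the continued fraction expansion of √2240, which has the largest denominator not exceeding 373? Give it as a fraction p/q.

10081/213

√2240 = [47; 3, 23, 3, 94, …] (period length 4).
Convergents:
  p_0/q_0 = 47/1
  p_1/q_1 = 142/3
  p_2/q_2 = 3313/70
  p_3/q_3 = 10081/213
  p_4/q_4 = 950927/20092
q_3 = 213 ≤ 373 < 20092 = q_4, so the answer is 10081/213.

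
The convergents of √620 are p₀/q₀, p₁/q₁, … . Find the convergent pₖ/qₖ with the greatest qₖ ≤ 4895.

111576/4481

√620 = [24; 1, 8, 1, 48, …] (period length 4).
Convergents:
  p_0/q_0 = 24/1
  p_1/q_1 = 25/1
  p_2/q_2 = 224/9
  p_3/q_3 = 249/10
  p_4/q_4 = 12176/489
  p_5/q_5 = 12425/499
  p_6/q_6 = 111576/4481
  p_7/q_7 = 124001/4980
q_6 = 4481 ≤ 4895 < 4980 = q_7, so the answer is 111576/4481.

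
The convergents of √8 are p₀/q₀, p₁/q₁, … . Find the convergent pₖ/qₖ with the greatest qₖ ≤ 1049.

2786/985

√8 = [2; 1, 4, …] (period length 2).
Convergents:
  p_0/q_0 = 2/1
  p_1/q_1 = 3/1
  p_2/q_2 = 14/5
  p_3/q_3 = 17/6
  p_4/q_4 = 82/29
  p_5/q_5 = 99/35
  p_6/q_6 = 478/169
  p_7/q_7 = 577/204
  p_8/q_8 = 2786/985
  p_9/q_9 = 3363/1189
q_8 = 985 ≤ 1049 < 1189 = q_9, so the answer is 2786/985.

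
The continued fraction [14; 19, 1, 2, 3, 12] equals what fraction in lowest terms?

34045/2423

Using pₖ = aₖpₖ₋₁ + pₖ₋₂ and qₖ = aₖqₖ₋₁ + qₖ₋₂:
  k=0: a=14, p=14, q=1
  k=1: a=19, p=267, q=19
  k=2: a=1, p=281, q=20
  k=3: a=2, p=829, q=59
  k=4: a=3, p=2768, q=197
  k=5: a=12, p=34045, q=2423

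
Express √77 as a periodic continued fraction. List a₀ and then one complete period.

a₀ = ⌊√77⌋ = 8.
With m₀=0, d₀=1 and mₖ₊₁ = dₖaₖ − mₖ, dₖ₊₁ = (n − mₖ₊₁²)/dₖ, aₖ₊₁ = ⌊(a₀+mₖ₊₁)/dₖ₊₁⌋:
  k=1: m=8, d=13, a=1
  k=2: m=5, d=4, a=3
  k=3: m=7, d=7, a=2
  k=4: m=7, d=4, a=3
  k=5: m=5, d=13, a=1
  k=6: m=8, d=1, a=16
d=1 and a=2a₀=16 at k=6, so the next step gives (m, d) = (8, 13) again — its k=1 value — and the period has length 6.

[8; 1, 3, 2, 3, 1, 16]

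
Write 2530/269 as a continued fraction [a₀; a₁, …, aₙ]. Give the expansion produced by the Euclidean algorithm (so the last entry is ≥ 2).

[9; 2, 2, 7, 3, 2]

2530 = 9*269 + 109
269 = 2*109 + 51
109 = 2*51 + 7
51 = 7*7 + 2
7 = 3*2 + 1
2 = 2*1 + 0  (stop)
So 2530/269 = [9; 2, 2, 7, 3, 2].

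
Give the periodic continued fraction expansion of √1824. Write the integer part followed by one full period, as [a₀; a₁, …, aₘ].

a₀ = ⌊√1824⌋ = 42.
With m₀=0, d₀=1 and mₖ₊₁ = dₖaₖ − mₖ, dₖ₊₁ = (n − mₖ₊₁²)/dₖ, aₖ₊₁ = ⌊(a₀+mₖ₊₁)/dₖ₊₁⌋:
  k=1: m=42, d=60, a=1
  k=2: m=18, d=25, a=2
  k=3: m=32, d=32, a=2
  k=4: m=32, d=25, a=2
  k=5: m=18, d=60, a=1
  k=6: m=42, d=1, a=84
d=1 and a=2a₀=84 at k=6, so the next step gives (m, d) = (42, 60) again — its k=1 value — and the period has length 6.

[42; 1, 2, 2, 2, 1, 84]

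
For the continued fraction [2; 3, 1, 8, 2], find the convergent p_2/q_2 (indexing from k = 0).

9/4

Using pₖ = aₖpₖ₋₁ + pₖ₋₂, qₖ = aₖqₖ₋₁ + qₖ₋₂ (with p₋₁=1, p₋₂=0, q₋₁=0, q₋₂=1):
  k=0: a=2, p=2, q=1
  k=1: a=3, p=7, q=3
  k=2: a=1, p=9, q=4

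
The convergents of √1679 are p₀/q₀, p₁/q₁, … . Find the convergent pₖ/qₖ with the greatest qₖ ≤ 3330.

√1679 = [40; 1, 39, 1, 80, …] (period length 4).
Convergents:
  p_0/q_0 = 40/1
  p_1/q_1 = 41/1
  p_2/q_2 = 1639/40
  p_3/q_3 = 1680/41
  p_4/q_4 = 136039/3320
  p_5/q_5 = 137719/3361
q_4 = 3320 ≤ 3330 < 3361 = q_5, so the answer is 136039/3320.

136039/3320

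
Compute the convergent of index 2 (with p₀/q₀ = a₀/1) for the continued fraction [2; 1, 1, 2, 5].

5/2

Using pₖ = aₖpₖ₋₁ + pₖ₋₂, qₖ = aₖqₖ₋₁ + qₖ₋₂ (with p₋₁=1, p₋₂=0, q₋₁=0, q₋₂=1):
  k=0: a=2, p=2, q=1
  k=1: a=1, p=3, q=1
  k=2: a=1, p=5, q=2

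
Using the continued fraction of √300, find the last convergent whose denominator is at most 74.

√300 = [17; 3, 8, 3, 34, …] (period length 4).
Convergents:
  p_0/q_0 = 17/1
  p_1/q_1 = 52/3
  p_2/q_2 = 433/25
  p_3/q_3 = 1351/78
q_2 = 25 ≤ 74 < 78 = q_3, so the answer is 433/25.

433/25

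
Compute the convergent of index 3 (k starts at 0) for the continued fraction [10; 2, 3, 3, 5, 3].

240/23

Using pₖ = aₖpₖ₋₁ + pₖ₋₂, qₖ = aₖqₖ₋₁ + qₖ₋₂ (with p₋₁=1, p₋₂=0, q₋₁=0, q₋₂=1):
  k=0: a=10, p=10, q=1
  k=1: a=2, p=21, q=2
  k=2: a=3, p=73, q=7
  k=3: a=3, p=240, q=23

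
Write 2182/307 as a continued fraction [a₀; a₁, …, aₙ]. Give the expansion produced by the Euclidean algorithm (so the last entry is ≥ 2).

2182 = 7×307 + 33
307 = 9×33 + 10
33 = 3×10 + 3
10 = 3×3 + 1
3 = 3×1 + 0  (stop)
So 2182/307 = [7; 9, 3, 3, 3].

[7; 9, 3, 3, 3]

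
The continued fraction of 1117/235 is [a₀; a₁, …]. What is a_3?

1117 = 4·235 + 177   →  a_0 = 4
235 = 1·177 + 58   →  a_1 = 1
177 = 3·58 + 3   →  a_2 = 3
58 = 19·3 + 1   →  a_3 = 19

19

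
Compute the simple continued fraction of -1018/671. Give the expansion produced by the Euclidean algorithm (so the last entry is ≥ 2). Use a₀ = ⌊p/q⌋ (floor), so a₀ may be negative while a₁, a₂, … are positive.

-1018 = -2×671 + 324
671 = 2×324 + 23
324 = 14×23 + 2
23 = 11×2 + 1
2 = 2×1 + 0  (stop)
So -1018/671 = [-2; 2, 14, 11, 2].

[-2; 2, 14, 11, 2]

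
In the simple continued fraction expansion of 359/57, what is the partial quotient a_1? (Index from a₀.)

359 = 6·57 + 17   →  a_0 = 6
57 = 3·17 + 6   →  a_1 = 3

3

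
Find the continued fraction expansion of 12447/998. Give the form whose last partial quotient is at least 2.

[12; 2, 8, 2, 2, 3, 3]

12447 = 12×998 + 471
998 = 2×471 + 56
471 = 8×56 + 23
56 = 2×23 + 10
23 = 2×10 + 3
10 = 3×3 + 1
3 = 3×1 + 0  (stop)
So 12447/998 = [12; 2, 8, 2, 2, 3, 3].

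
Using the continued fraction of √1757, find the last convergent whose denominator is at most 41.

503/12

√1757 = [41; 1, 10, 1, 82, …] (period length 4).
Convergents:
  p_0/q_0 = 41/1
  p_1/q_1 = 42/1
  p_2/q_2 = 461/11
  p_3/q_3 = 503/12
  p_4/q_4 = 41707/995
q_3 = 12 ≤ 41 < 995 = q_4, so the answer is 503/12.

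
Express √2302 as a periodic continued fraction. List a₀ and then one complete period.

a₀ = ⌊√2302⌋ = 47.
With m₀=0, d₀=1 and mₖ₊₁ = dₖaₖ − mₖ, dₖ₊₁ = (n − mₖ₊₁²)/dₖ, aₖ₊₁ = ⌊(a₀+mₖ₊₁)/dₖ₊₁⌋:
  k=1: m=47, d=93, a=1
  k=2: m=46, d=2, a=46
  k=3: m=46, d=93, a=1
  k=4: m=47, d=1, a=94
d=1 and a=2a₀=94 at k=4, so the next step gives (m, d) = (47, 93) again — its k=1 value — and the period has length 4.

[47; 1, 46, 1, 94]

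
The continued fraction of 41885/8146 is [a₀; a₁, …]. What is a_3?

41885 = 5·8146 + 1155   →  a_0 = 5
8146 = 7·1155 + 61   →  a_1 = 7
1155 = 18·61 + 57   →  a_2 = 18
61 = 1·57 + 4   →  a_3 = 1

1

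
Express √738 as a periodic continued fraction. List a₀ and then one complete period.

a₀ = ⌊√738⌋ = 27.
With m₀=0, d₀=1 and mₖ₊₁ = dₖaₖ − mₖ, dₖ₊₁ = (n − mₖ₊₁²)/dₖ, aₖ₊₁ = ⌊(a₀+mₖ₊₁)/dₖ₊₁⌋:
  k=1: m=27, d=9, a=6
  k=2: m=27, d=1, a=54
d=1 and a=2a₀=54 at k=2, so the next step gives (m, d) = (27, 9) again — its k=1 value — and the period has length 2.

[27; 6, 54]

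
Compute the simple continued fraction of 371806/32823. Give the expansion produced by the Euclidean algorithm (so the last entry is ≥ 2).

[11; 3, 19, 15, 4, 9]

371806 = 11*32823 + 10753
32823 = 3*10753 + 564
10753 = 19*564 + 37
564 = 15*37 + 9
37 = 4*9 + 1
9 = 9*1 + 0  (stop)
So 371806/32823 = [11; 3, 19, 15, 4, 9].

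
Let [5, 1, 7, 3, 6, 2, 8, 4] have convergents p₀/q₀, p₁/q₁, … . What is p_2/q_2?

47/8

Using pₖ = aₖpₖ₋₁ + pₖ₋₂, qₖ = aₖqₖ₋₁ + qₖ₋₂ (with p₋₁=1, p₋₂=0, q₋₁=0, q₋₂=1):
  k=0: a=5, p=5, q=1
  k=1: a=1, p=6, q=1
  k=2: a=7, p=47, q=8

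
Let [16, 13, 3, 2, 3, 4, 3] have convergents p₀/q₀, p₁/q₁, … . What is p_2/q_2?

Using pₖ = aₖpₖ₋₁ + pₖ₋₂, qₖ = aₖqₖ₋₁ + qₖ₋₂ (with p₋₁=1, p₋₂=0, q₋₁=0, q₋₂=1):
  k=0: a=16, p=16, q=1
  k=1: a=13, p=209, q=13
  k=2: a=3, p=643, q=40

643/40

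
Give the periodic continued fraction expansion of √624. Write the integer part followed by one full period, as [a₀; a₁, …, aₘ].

[24; 1, 48]

a₀ = ⌊√624⌋ = 24.
With m₀=0, d₀=1 and mₖ₊₁ = dₖaₖ − mₖ, dₖ₊₁ = (n − mₖ₊₁²)/dₖ, aₖ₊₁ = ⌊(a₀+mₖ₊₁)/dₖ₊₁⌋:
  k=1: m=24, d=48, a=1
  k=2: m=24, d=1, a=48
d=1 and a=2a₀=48 at k=2, so the next step gives (m, d) = (24, 48) again — its k=1 value — and the period has length 2.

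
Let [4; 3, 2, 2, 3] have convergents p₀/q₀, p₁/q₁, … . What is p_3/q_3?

73/17

Using pₖ = aₖpₖ₋₁ + pₖ₋₂, qₖ = aₖqₖ₋₁ + qₖ₋₂ (with p₋₁=1, p₋₂=0, q₋₁=0, q₋₂=1):
  k=0: a=4, p=4, q=1
  k=1: a=3, p=13, q=3
  k=2: a=2, p=30, q=7
  k=3: a=2, p=73, q=17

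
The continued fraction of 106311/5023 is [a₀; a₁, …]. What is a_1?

106311 = 21·5023 + 828   →  a_0 = 21
5023 = 6·828 + 55   →  a_1 = 6

6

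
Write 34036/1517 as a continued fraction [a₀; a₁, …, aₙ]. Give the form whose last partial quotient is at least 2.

34036 = 22·1517 + 662
1517 = 2·662 + 193
662 = 3·193 + 83
193 = 2·83 + 27
83 = 3·27 + 2
27 = 13·2 + 1
2 = 2·1 + 0  (stop)
So 34036/1517 = [22; 2, 3, 2, 3, 13, 2].

[22; 2, 3, 2, 3, 13, 2]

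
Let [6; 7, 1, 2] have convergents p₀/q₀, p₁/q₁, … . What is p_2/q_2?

Using pₖ = aₖpₖ₋₁ + pₖ₋₂, qₖ = aₖqₖ₋₁ + qₖ₋₂ (with p₋₁=1, p₋₂=0, q₋₁=0, q₋₂=1):
  k=0: a=6, p=6, q=1
  k=1: a=7, p=43, q=7
  k=2: a=1, p=49, q=8

49/8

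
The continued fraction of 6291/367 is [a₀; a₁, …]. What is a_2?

6291 = 17·367 + 52   →  a_0 = 17
367 = 7·52 + 3   →  a_1 = 7
52 = 17·3 + 1   →  a_2 = 17

17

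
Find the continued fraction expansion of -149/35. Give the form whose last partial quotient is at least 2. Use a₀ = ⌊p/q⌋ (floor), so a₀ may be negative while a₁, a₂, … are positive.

[-5; 1, 2, 1, 8]

-149 = -5×35 + 26
35 = 1×26 + 9
26 = 2×9 + 8
9 = 1×8 + 1
8 = 8×1 + 0  (stop)
So -149/35 = [-5; 1, 2, 1, 8].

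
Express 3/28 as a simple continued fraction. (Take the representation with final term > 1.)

3 = 0*28 + 3
28 = 9*3 + 1
3 = 3*1 + 0  (stop)
So 3/28 = [0; 9, 3].

[0; 9, 3]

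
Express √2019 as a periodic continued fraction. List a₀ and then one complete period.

a₀ = ⌊√2019⌋ = 44.
With m₀=0, d₀=1 and mₖ₊₁ = dₖaₖ − mₖ, dₖ₊₁ = (n − mₖ₊₁²)/dₖ, aₖ₊₁ = ⌊(a₀+mₖ₊₁)/dₖ₊₁⌋:
  k=1: m=44, d=83, a=1
  k=2: m=39, d=6, a=13
  k=3: m=39, d=83, a=1
  k=4: m=44, d=1, a=88
d=1 and a=2a₀=88 at k=4, so the next step gives (m, d) = (44, 83) again — its k=1 value — and the period has length 4.

[44; 1, 13, 1, 88]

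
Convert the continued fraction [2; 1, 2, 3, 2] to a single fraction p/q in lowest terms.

Using pₖ = aₖpₖ₋₁ + pₖ₋₂ and qₖ = aₖqₖ₋₁ + qₖ₋₂:
  k=0: a=2, p=2, q=1
  k=1: a=1, p=3, q=1
  k=2: a=2, p=8, q=3
  k=3: a=3, p=27, q=10
  k=4: a=2, p=62, q=23

62/23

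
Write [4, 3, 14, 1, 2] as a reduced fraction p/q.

Using pₖ = aₖpₖ₋₁ + pₖ₋₂ and qₖ = aₖqₖ₋₁ + qₖ₋₂:
  k=0: a=4, p=4, q=1
  k=1: a=3, p=13, q=3
  k=2: a=14, p=186, q=43
  k=3: a=1, p=199, q=46
  k=4: a=2, p=584, q=135

584/135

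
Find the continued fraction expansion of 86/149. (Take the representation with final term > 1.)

86 = 0·149 + 86
149 = 1·86 + 63
86 = 1·63 + 23
63 = 2·23 + 17
23 = 1·17 + 6
17 = 2·6 + 5
6 = 1·5 + 1
5 = 5·1 + 0  (stop)
So 86/149 = [0; 1, 1, 2, 1, 2, 1, 5].

[0; 1, 1, 2, 1, 2, 1, 5]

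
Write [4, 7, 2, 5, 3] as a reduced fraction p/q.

1079/261

Fold from the inside: start with 3/1.
  5 + 1/3 = 16/3
  2 + 3/16 = 35/16
  7 + 16/35 = 261/35
  4 + 35/261 = 1079/261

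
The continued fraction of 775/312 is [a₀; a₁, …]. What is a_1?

2

775 = 2·312 + 151   →  a_0 = 2
312 = 2·151 + 10   →  a_1 = 2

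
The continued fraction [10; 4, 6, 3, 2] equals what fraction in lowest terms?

Using pₖ = aₖpₖ₋₁ + pₖ₋₂ and qₖ = aₖqₖ₋₁ + qₖ₋₂:
  k=0: a=10, p=10, q=1
  k=1: a=4, p=41, q=4
  k=2: a=6, p=256, q=25
  k=3: a=3, p=809, q=79
  k=4: a=2, p=1874, q=183

1874/183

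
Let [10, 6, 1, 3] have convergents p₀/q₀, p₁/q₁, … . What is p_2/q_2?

71/7

Using pₖ = aₖpₖ₋₁ + pₖ₋₂, qₖ = aₖqₖ₋₁ + qₖ₋₂ (with p₋₁=1, p₋₂=0, q₋₁=0, q₋₂=1):
  k=0: a=10, p=10, q=1
  k=1: a=6, p=61, q=6
  k=2: a=1, p=71, q=7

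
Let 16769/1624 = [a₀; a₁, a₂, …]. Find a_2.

14

16769 = 10·1624 + 529   →  a_0 = 10
1624 = 3·529 + 37   →  a_1 = 3
529 = 14·37 + 11   →  a_2 = 14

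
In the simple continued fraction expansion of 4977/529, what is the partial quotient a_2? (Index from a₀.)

4977 = 9·529 + 216   →  a_0 = 9
529 = 2·216 + 97   →  a_1 = 2
216 = 2·97 + 22   →  a_2 = 2

2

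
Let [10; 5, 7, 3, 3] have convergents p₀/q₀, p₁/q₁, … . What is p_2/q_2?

Using pₖ = aₖpₖ₋₁ + pₖ₋₂, qₖ = aₖqₖ₋₁ + qₖ₋₂ (with p₋₁=1, p₋₂=0, q₋₁=0, q₋₂=1):
  k=0: a=10, p=10, q=1
  k=1: a=5, p=51, q=5
  k=2: a=7, p=367, q=36

367/36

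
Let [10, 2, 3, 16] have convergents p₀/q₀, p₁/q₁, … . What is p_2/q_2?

Using pₖ = aₖpₖ₋₁ + pₖ₋₂, qₖ = aₖqₖ₋₁ + qₖ₋₂ (with p₋₁=1, p₋₂=0, q₋₁=0, q₋₂=1):
  k=0: a=10, p=10, q=1
  k=1: a=2, p=21, q=2
  k=2: a=3, p=73, q=7

73/7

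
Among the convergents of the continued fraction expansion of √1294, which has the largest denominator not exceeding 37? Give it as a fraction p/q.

√1294 = [35; 1, 34, 1, 70, …] (period length 4).
Convergents:
  p_0/q_0 = 35/1
  p_1/q_1 = 36/1
  p_2/q_2 = 1259/35
  p_3/q_3 = 1295/36
  p_4/q_4 = 91909/2555
q_3 = 36 ≤ 37 < 2555 = q_4, so the answer is 1295/36.

1295/36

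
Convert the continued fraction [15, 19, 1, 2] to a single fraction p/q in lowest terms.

888/59

Fold from the inside: start with 2/1.
  1 + 1/2 = 3/2
  19 + 2/3 = 59/3
  15 + 3/59 = 888/59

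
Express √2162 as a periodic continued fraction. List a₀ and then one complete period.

a₀ = ⌊√2162⌋ = 46.

[46; 2, 92]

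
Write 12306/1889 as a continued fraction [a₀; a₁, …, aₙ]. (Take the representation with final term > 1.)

12306 = 6*1889 + 972
1889 = 1*972 + 917
972 = 1*917 + 55
917 = 16*55 + 37
55 = 1*37 + 18
37 = 2*18 + 1
18 = 18*1 + 0  (stop)
So 12306/1889 = [6; 1, 1, 16, 1, 2, 18].

[6; 1, 1, 16, 1, 2, 18]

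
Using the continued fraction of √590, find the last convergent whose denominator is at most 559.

√590 = [24; 3, 2, 4, 2, 3, 48, …] (period length 6).
Convergents:
  p_0/q_0 = 24/1
  p_1/q_1 = 73/3
  p_2/q_2 = 170/7
  p_3/q_3 = 753/31
  p_4/q_4 = 1676/69
  p_5/q_5 = 5781/238
  p_6/q_6 = 279164/11493
q_5 = 238 ≤ 559 < 11493 = q_6, so the answer is 5781/238.

5781/238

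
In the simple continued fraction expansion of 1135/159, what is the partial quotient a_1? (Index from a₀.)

7

1135 = 7·159 + 22   →  a_0 = 7
159 = 7·22 + 5   →  a_1 = 7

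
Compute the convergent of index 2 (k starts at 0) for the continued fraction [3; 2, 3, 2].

Using pₖ = aₖpₖ₋₁ + pₖ₋₂, qₖ = aₖqₖ₋₁ + qₖ₋₂ (with p₋₁=1, p₋₂=0, q₋₁=0, q₋₂=1):
  k=0: a=3, p=3, q=1
  k=1: a=2, p=7, q=2
  k=2: a=3, p=24, q=7

24/7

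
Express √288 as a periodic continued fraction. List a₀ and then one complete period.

a₀ = ⌊√288⌋ = 16.

[16; 1, 32]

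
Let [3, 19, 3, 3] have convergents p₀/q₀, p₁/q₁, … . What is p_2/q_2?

177/58

Using pₖ = aₖpₖ₋₁ + pₖ₋₂, qₖ = aₖqₖ₋₁ + qₖ₋₂ (with p₋₁=1, p₋₂=0, q₋₁=0, q₋₂=1):
  k=0: a=3, p=3, q=1
  k=1: a=19, p=58, q=19
  k=2: a=3, p=177, q=58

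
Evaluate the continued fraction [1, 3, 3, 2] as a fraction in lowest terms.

Using pₖ = aₖpₖ₋₁ + pₖ₋₂ and qₖ = aₖqₖ₋₁ + qₖ₋₂:
  k=0: a=1, p=1, q=1
  k=1: a=3, p=4, q=3
  k=2: a=3, p=13, q=10
  k=3: a=2, p=30, q=23

30/23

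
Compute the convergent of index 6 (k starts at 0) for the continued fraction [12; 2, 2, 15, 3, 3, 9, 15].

Using pₖ = aₖpₖ₋₁ + pₖ₋₂, qₖ = aₖqₖ₋₁ + qₖ₋₂ (with p₋₁=1, p₋₂=0, q₋₁=0, q₋₂=1):
  k=0: a=12, p=12, q=1
  k=1: a=2, p=25, q=2
  k=2: a=2, p=62, q=5
  k=3: a=15, p=955, q=77
  k=4: a=3, p=2927, q=236
  k=5: a=3, p=9736, q=785
  k=6: a=9, p=90551, q=7301

90551/7301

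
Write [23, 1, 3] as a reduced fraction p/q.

Fold from the inside: start with 3/1.
  1 + 1/3 = 4/3
  23 + 3/4 = 95/4

95/4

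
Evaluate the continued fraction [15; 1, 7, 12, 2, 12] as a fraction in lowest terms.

40024/2521

Using pₖ = aₖpₖ₋₁ + pₖ₋₂ and qₖ = aₖqₖ₋₁ + qₖ₋₂:
  k=0: a=15, p=15, q=1
  k=1: a=1, p=16, q=1
  k=2: a=7, p=127, q=8
  k=3: a=12, p=1540, q=97
  k=4: a=2, p=3207, q=202
  k=5: a=12, p=40024, q=2521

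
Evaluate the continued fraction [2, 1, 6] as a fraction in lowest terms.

Fold from the inside: start with 6/1.
  1 + 1/6 = 7/6
  2 + 6/7 = 20/7

20/7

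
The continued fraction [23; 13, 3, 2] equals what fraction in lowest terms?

Using pₖ = aₖpₖ₋₁ + pₖ₋₂ and qₖ = aₖqₖ₋₁ + qₖ₋₂:
  k=0: a=23, p=23, q=1
  k=1: a=13, p=300, q=13
  k=2: a=3, p=923, q=40
  k=3: a=2, p=2146, q=93

2146/93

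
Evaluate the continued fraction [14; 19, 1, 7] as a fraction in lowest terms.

Fold from the inside: start with 7/1.
  1 + 1/7 = 8/7
  19 + 7/8 = 159/8
  14 + 8/159 = 2234/159

2234/159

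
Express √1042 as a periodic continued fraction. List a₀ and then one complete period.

a₀ = ⌊√1042⌋ = 32.
With m₀=0, d₀=1 and mₖ₊₁ = dₖaₖ − mₖ, dₖ₊₁ = (n − mₖ₊₁²)/dₖ, aₖ₊₁ = ⌊(a₀+mₖ₊₁)/dₖ₊₁⌋:
  k=1: m=32, d=18, a=3
  k=2: m=22, d=31, a=1
  k=3: m=9, d=31, a=1
  k=4: m=22, d=18, a=3
  k=5: m=32, d=1, a=64
d=1 and a=2a₀=64 at k=5, so the next step gives (m, d) = (32, 18) again — its k=1 value — and the period has length 5.

[32; 3, 1, 1, 3, 64]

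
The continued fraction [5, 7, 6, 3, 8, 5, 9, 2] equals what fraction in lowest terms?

Fold from the inside: start with 2/1.
  9 + 1/2 = 19/2
  5 + 2/19 = 97/19
  8 + 19/97 = 795/97
  3 + 97/795 = 2482/795
  6 + 795/2482 = 15687/2482
  7 + 2482/15687 = 112291/15687
  5 + 15687/112291 = 577142/112291

577142/112291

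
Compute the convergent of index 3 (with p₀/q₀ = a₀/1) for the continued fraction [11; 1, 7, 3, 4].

Using pₖ = aₖpₖ₋₁ + pₖ₋₂, qₖ = aₖqₖ₋₁ + qₖ₋₂ (with p₋₁=1, p₋₂=0, q₋₁=0, q₋₂=1):
  k=0: a=11, p=11, q=1
  k=1: a=1, p=12, q=1
  k=2: a=7, p=95, q=8
  k=3: a=3, p=297, q=25

297/25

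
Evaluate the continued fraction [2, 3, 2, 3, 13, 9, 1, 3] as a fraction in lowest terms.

28729/12537

Fold from the inside: start with 3/1.
  1 + 1/3 = 4/3
  9 + 3/4 = 39/4
  13 + 4/39 = 511/39
  3 + 39/511 = 1572/511
  2 + 511/1572 = 3655/1572
  3 + 1572/3655 = 12537/3655
  2 + 3655/12537 = 28729/12537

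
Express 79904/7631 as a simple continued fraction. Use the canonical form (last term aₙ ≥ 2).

79904 = 10*7631 + 3594
7631 = 2*3594 + 443
3594 = 8*443 + 50
443 = 8*50 + 43
50 = 1*43 + 7
43 = 6*7 + 1
7 = 7*1 + 0  (stop)
So 79904/7631 = [10; 2, 8, 8, 1, 6, 7].

[10; 2, 8, 8, 1, 6, 7]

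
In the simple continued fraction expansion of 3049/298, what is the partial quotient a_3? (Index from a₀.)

7

3049 = 10·298 + 69   →  a_0 = 10
298 = 4·69 + 22   →  a_1 = 4
69 = 3·22 + 3   →  a_2 = 3
22 = 7·3 + 1   →  a_3 = 7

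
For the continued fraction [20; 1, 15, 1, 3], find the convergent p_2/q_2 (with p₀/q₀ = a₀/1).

Using pₖ = aₖpₖ₋₁ + pₖ₋₂, qₖ = aₖqₖ₋₁ + qₖ₋₂ (with p₋₁=1, p₋₂=0, q₋₁=0, q₋₂=1):
  k=0: a=20, p=20, q=1
  k=1: a=1, p=21, q=1
  k=2: a=15, p=335, q=16

335/16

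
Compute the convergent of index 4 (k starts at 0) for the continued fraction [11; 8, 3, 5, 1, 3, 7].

1757/158

Using pₖ = aₖpₖ₋₁ + pₖ₋₂, qₖ = aₖqₖ₋₁ + qₖ₋₂ (with p₋₁=1, p₋₂=0, q₋₁=0, q₋₂=1):
  k=0: a=11, p=11, q=1
  k=1: a=8, p=89, q=8
  k=2: a=3, p=278, q=25
  k=3: a=5, p=1479, q=133
  k=4: a=1, p=1757, q=158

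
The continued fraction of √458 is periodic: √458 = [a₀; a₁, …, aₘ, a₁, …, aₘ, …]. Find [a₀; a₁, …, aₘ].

[21; 2, 2, 42]

a₀ = ⌊√458⌋ = 21.
With m₀=0, d₀=1 and mₖ₊₁ = dₖaₖ − mₖ, dₖ₊₁ = (n − mₖ₊₁²)/dₖ, aₖ₊₁ = ⌊(a₀+mₖ₊₁)/dₖ₊₁⌋:
  k=1: m=21, d=17, a=2
  k=2: m=13, d=17, a=2
  k=3: m=21, d=1, a=42
d=1 and a=2a₀=42 at k=3, so the next step gives (m, d) = (21, 17) again — its k=1 value — and the period has length 3.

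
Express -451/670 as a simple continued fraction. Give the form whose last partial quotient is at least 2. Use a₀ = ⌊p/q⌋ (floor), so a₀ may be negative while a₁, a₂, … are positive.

-451 = -1×670 + 219
670 = 3×219 + 13
219 = 16×13 + 11
13 = 1×11 + 2
11 = 5×2 + 1
2 = 2×1 + 0  (stop)
So -451/670 = [-1; 3, 16, 1, 5, 2].

[-1; 3, 16, 1, 5, 2]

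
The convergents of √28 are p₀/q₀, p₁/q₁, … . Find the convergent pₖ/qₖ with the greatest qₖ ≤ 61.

√28 = [5; 3, 2, 3, 10, …] (period length 4).
Convergents:
  p_0/q_0 = 5/1
  p_1/q_1 = 16/3
  p_2/q_2 = 37/7
  p_3/q_3 = 127/24
  p_4/q_4 = 1307/247
q_3 = 24 ≤ 61 < 247 = q_4, so the answer is 127/24.

127/24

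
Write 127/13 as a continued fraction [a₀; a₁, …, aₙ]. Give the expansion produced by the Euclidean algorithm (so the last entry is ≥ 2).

[9; 1, 3, 3]

127 = 9·13 + 10
13 = 1·10 + 3
10 = 3·3 + 1
3 = 3·1 + 0  (stop)
So 127/13 = [9; 1, 3, 3].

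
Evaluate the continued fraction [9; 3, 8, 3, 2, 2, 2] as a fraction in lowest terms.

9889/1061

Fold from the inside: start with 2/1.
  2 + 1/2 = 5/2
  2 + 2/5 = 12/5
  3 + 5/12 = 41/12
  8 + 12/41 = 340/41
  3 + 41/340 = 1061/340
  9 + 340/1061 = 9889/1061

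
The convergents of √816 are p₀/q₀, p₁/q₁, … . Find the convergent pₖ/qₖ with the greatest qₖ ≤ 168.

2828/99

√816 = [28; 1, 1, 3, 3, 3, 1, 1, 56, …] (period length 8).
Convergents:
  p_0/q_0 = 28/1
  p_1/q_1 = 29/1
  p_2/q_2 = 57/2
  p_3/q_3 = 200/7
  p_4/q_4 = 657/23
  p_5/q_5 = 2171/76
  p_6/q_6 = 2828/99
  p_7/q_7 = 4999/175
q_6 = 99 ≤ 168 < 175 = q_7, so the answer is 2828/99.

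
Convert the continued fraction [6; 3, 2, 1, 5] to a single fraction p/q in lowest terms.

Using pₖ = aₖpₖ₋₁ + pₖ₋₂ and qₖ = aₖqₖ₋₁ + qₖ₋₂:
  k=0: a=6, p=6, q=1
  k=1: a=3, p=19, q=3
  k=2: a=2, p=44, q=7
  k=3: a=1, p=63, q=10
  k=4: a=5, p=359, q=57

359/57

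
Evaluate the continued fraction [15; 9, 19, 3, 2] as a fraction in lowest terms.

Fold from the inside: start with 2/1.
  3 + 1/2 = 7/2
  19 + 2/7 = 135/7
  9 + 7/135 = 1222/135
  15 + 135/1222 = 18465/1222

18465/1222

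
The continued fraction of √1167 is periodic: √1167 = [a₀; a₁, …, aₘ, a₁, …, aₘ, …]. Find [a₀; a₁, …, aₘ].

a₀ = ⌊√1167⌋ = 34.

[34; 6, 5, 11, 5, 6, 68]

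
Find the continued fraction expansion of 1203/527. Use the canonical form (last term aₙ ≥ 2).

1203 = 2*527 + 149
527 = 3*149 + 80
149 = 1*80 + 69
80 = 1*69 + 11
69 = 6*11 + 3
11 = 3*3 + 2
3 = 1*2 + 1
2 = 2*1 + 0  (stop)
So 1203/527 = [2; 3, 1, 1, 6, 3, 1, 2].

[2; 3, 1, 1, 6, 3, 1, 2]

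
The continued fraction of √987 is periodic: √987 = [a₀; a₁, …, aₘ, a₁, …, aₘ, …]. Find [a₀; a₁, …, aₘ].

a₀ = ⌊√987⌋ = 31.
With m₀=0, d₀=1 and mₖ₊₁ = dₖaₖ − mₖ, dₖ₊₁ = (n − mₖ₊₁²)/dₖ, aₖ₊₁ = ⌊(a₀+mₖ₊₁)/dₖ₊₁⌋:
  k=1: m=31, d=26, a=2
  k=2: m=21, d=21, a=2
  k=3: m=21, d=26, a=2
  k=4: m=31, d=1, a=62
d=1 and a=2a₀=62 at k=4, so the next step gives (m, d) = (31, 26) again — its k=1 value — and the period has length 4.

[31; 2, 2, 2, 62]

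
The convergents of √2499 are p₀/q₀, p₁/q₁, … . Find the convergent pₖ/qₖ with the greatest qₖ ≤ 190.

√2499 = [49; 1, 98, …] (period length 2).
Convergents:
  p_0/q_0 = 49/1
  p_1/q_1 = 50/1
  p_2/q_2 = 4949/99
  p_3/q_3 = 4999/100
  p_4/q_4 = 494851/9899
q_3 = 100 ≤ 190 < 9899 = q_4, so the answer is 4999/100.

4999/100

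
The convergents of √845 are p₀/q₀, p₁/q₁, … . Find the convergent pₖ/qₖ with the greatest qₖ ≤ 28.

√845 = [29; 14, 1, 1, 14, 58, …] (period length 5).
Convergents:
  p_0/q_0 = 29/1
  p_1/q_1 = 407/14
  p_2/q_2 = 436/15
  p_3/q_3 = 843/29
q_2 = 15 ≤ 28 < 29 = q_3, so the answer is 436/15.

436/15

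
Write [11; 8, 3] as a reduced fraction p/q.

Using pₖ = aₖpₖ₋₁ + pₖ₋₂ and qₖ = aₖqₖ₋₁ + qₖ₋₂:
  k=0: a=11, p=11, q=1
  k=1: a=8, p=89, q=8
  k=2: a=3, p=278, q=25

278/25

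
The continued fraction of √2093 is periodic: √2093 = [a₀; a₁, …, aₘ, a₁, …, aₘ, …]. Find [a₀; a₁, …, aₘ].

a₀ = ⌊√2093⌋ = 45.

[45; 1, 2, 1, 90]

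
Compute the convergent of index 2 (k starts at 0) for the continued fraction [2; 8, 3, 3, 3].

Using pₖ = aₖpₖ₋₁ + pₖ₋₂, qₖ = aₖqₖ₋₁ + qₖ₋₂ (with p₋₁=1, p₋₂=0, q₋₁=0, q₋₂=1):
  k=0: a=2, p=2, q=1
  k=1: a=8, p=17, q=8
  k=2: a=3, p=53, q=25

53/25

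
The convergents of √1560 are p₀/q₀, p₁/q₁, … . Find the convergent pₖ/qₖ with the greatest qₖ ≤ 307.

6201/157

√1560 = [39; 2, 78, …] (period length 2).
Convergents:
  p_0/q_0 = 39/1
  p_1/q_1 = 79/2
  p_2/q_2 = 6201/157
  p_3/q_3 = 12481/316
q_2 = 157 ≤ 307 < 316 = q_3, so the answer is 6201/157.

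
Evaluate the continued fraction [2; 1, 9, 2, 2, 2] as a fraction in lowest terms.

363/125

Using pₖ = aₖpₖ₋₁ + pₖ₋₂ and qₖ = aₖqₖ₋₁ + qₖ₋₂:
  k=0: a=2, p=2, q=1
  k=1: a=1, p=3, q=1
  k=2: a=9, p=29, q=10
  k=3: a=2, p=61, q=21
  k=4: a=2, p=151, q=52
  k=5: a=2, p=363, q=125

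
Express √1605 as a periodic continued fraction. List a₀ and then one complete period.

a₀ = ⌊√1605⌋ = 40.

[40; 16, 80]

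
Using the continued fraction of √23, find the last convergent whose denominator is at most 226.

√23 = [4; 1, 3, 1, 8, …] (period length 4).
Convergents:
  p_0/q_0 = 4/1
  p_1/q_1 = 5/1
  p_2/q_2 = 19/4
  p_3/q_3 = 24/5
  p_4/q_4 = 211/44
  p_5/q_5 = 235/49
  p_6/q_6 = 916/191
  p_7/q_7 = 1151/240
q_6 = 191 ≤ 226 < 240 = q_7, so the answer is 916/191.

916/191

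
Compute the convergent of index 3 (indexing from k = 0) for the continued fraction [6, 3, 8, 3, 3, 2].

Using pₖ = aₖpₖ₋₁ + pₖ₋₂, qₖ = aₖqₖ₋₁ + qₖ₋₂ (with p₋₁=1, p₋₂=0, q₋₁=0, q₋₂=1):
  k=0: a=6, p=6, q=1
  k=1: a=3, p=19, q=3
  k=2: a=8, p=158, q=25
  k=3: a=3, p=493, q=78

493/78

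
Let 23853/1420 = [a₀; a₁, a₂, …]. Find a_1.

1

23853 = 16·1420 + 1133   →  a_0 = 16
1420 = 1·1133 + 287   →  a_1 = 1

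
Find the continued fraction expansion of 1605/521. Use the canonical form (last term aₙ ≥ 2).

1605 = 3×521 + 42
521 = 12×42 + 17
42 = 2×17 + 8
17 = 2×8 + 1
8 = 8×1 + 0  (stop)
So 1605/521 = [3; 12, 2, 2, 8].

[3; 12, 2, 2, 8]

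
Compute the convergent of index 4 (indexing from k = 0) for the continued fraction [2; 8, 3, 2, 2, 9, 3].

Using pₖ = aₖpₖ₋₁ + pₖ₋₂, qₖ = aₖqₖ₋₁ + qₖ₋₂ (with p₋₁=1, p₋₂=0, q₋₁=0, q₋₂=1):
  k=0: a=2, p=2, q=1
  k=1: a=8, p=17, q=8
  k=2: a=3, p=53, q=25
  k=3: a=2, p=123, q=58
  k=4: a=2, p=299, q=141

299/141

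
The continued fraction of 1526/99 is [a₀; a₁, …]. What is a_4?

2

1526 = 15·99 + 41   →  a_0 = 15
99 = 2·41 + 17   →  a_1 = 2
41 = 2·17 + 7   →  a_2 = 2
17 = 2·7 + 3   →  a_3 = 2
7 = 2·3 + 1   →  a_4 = 2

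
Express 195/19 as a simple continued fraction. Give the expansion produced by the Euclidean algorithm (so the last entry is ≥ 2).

195 = 10×19 + 5
19 = 3×5 + 4
5 = 1×4 + 1
4 = 4×1 + 0  (stop)
So 195/19 = [10; 3, 1, 4].

[10; 3, 1, 4]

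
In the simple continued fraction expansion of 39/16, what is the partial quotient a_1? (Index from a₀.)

2

39 = 2·16 + 7   →  a_0 = 2
16 = 2·7 + 2   →  a_1 = 2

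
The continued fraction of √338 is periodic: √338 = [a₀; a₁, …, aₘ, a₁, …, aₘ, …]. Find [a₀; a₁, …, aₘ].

[18; 2, 1, 1, 2, 36]

a₀ = ⌊√338⌋ = 18.
With m₀=0, d₀=1 and mₖ₊₁ = dₖaₖ − mₖ, dₖ₊₁ = (n − mₖ₊₁²)/dₖ, aₖ₊₁ = ⌊(a₀+mₖ₊₁)/dₖ₊₁⌋:
  k=1: m=18, d=14, a=2
  k=2: m=10, d=17, a=1
  k=3: m=7, d=17, a=1
  k=4: m=10, d=14, a=2
  k=5: m=18, d=1, a=36
d=1 and a=2a₀=36 at k=5, so the next step gives (m, d) = (18, 14) again — its k=1 value — and the period has length 5.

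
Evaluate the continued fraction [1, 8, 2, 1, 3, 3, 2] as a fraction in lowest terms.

777/694

Using pₖ = aₖpₖ₋₁ + pₖ₋₂ and qₖ = aₖqₖ₋₁ + qₖ₋₂:
  k=0: a=1, p=1, q=1
  k=1: a=8, p=9, q=8
  k=2: a=2, p=19, q=17
  k=3: a=1, p=28, q=25
  k=4: a=3, p=103, q=92
  k=5: a=3, p=337, q=301
  k=6: a=2, p=777, q=694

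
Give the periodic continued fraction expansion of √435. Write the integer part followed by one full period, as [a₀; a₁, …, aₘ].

a₀ = ⌊√435⌋ = 20.

[20; 1, 5, 1, 40]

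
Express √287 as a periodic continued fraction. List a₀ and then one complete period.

a₀ = ⌊√287⌋ = 16.
With m₀=0, d₀=1 and mₖ₊₁ = dₖaₖ − mₖ, dₖ₊₁ = (n − mₖ₊₁²)/dₖ, aₖ₊₁ = ⌊(a₀+mₖ₊₁)/dₖ₊₁⌋:
  k=1: m=16, d=31, a=1
  k=2: m=15, d=2, a=15
  k=3: m=15, d=31, a=1
  k=4: m=16, d=1, a=32
d=1 and a=2a₀=32 at k=4, so the next step gives (m, d) = (16, 31) again — its k=1 value — and the period has length 4.

[16; 1, 15, 1, 32]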